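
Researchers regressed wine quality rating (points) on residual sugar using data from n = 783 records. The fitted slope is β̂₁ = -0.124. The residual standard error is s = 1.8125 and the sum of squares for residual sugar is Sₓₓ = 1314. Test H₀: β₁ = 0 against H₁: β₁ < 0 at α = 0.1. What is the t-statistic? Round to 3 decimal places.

t = -2.480

SE(β̂₁) = s/√Sₓₓ = 1.8125/√1314 = 0.0500012.
t = -0.124 / 0.0500012 = -2.480.
df = n − 2 = 781.
One-sided p ≈ 0.0067, which is < 0.1, so reject H₀.
There is evidence that the true slope on residual sugar is negative.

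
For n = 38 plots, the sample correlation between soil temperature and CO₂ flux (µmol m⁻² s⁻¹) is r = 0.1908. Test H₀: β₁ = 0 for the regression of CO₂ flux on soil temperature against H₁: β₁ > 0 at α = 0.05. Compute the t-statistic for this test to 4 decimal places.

t = r·√(n − 2)/√(1 − r²) = 0.1908·√36/√0.963595 = 1.1662.
df = n − 2 = 36.
One-sided p ≈ 0.1256, which is ≥ 0.05, so fail to reject H₀.
The data do not give significant evidence of a linear association between soil temperature and CO₂ flux.

t = 1.1662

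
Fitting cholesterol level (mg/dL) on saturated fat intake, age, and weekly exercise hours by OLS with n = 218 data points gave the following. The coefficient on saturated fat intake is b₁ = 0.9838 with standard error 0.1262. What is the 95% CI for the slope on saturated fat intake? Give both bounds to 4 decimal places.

(0.7350, 1.2326)

df = n − k − 1 = 218 − 3 − 1 = 214.
t* = t_{0.025, 214} = 1.971111.
Margin = t* × SE = 1.971111 × 0.1262 = 0.248754.
CI: 0.9838 ± 0.248754 → (0.7350, 1.2326).
With 95% confidence, each one-unit increase in saturated fat intake is associated with a change of between 0.7350 and 1.2326 mg/dL in cholesterol level, holding the other predictors fixed.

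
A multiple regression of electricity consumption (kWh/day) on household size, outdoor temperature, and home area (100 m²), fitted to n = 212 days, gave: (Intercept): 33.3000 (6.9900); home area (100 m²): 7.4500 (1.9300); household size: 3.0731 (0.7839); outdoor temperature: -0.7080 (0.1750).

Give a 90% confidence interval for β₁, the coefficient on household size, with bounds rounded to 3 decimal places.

(1.778, 4.368)

Read off: b = 3.0731, SE = 0.7839 for household size.
df = n − k − 1 = 212 − 3 − 1 = 208.
t* = t_{0.05, 208} = 1.652212.
Margin = t* × SE = 1.652212 × 0.7839 = 1.29517.
CI: 3.0731 ± 1.29517 → (1.778, 4.368).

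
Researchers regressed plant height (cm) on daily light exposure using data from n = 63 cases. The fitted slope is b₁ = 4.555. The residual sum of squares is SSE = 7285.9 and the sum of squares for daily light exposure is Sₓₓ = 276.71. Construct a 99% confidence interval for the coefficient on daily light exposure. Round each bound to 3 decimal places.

MSE = SSE/(n − 2) = 7285.9/61 = 119.441.
SE(b₁) = √(MSE/Sₓₓ) = √(119.441/276.71) = 0.656998.
df = n − 2 = 61.
t* = t_{0.005, 61} = 2.658857.
Margin = t* × SE = 2.658857 × 0.656998 = 1.74686.
CI: 4.555 ± 1.74686 → (2.808, 6.302).
With 99% confidence, each one-unit increase in daily light exposure is associated with a change of between 2.808 and 6.302 cm in plant height.

(2.808, 6.302)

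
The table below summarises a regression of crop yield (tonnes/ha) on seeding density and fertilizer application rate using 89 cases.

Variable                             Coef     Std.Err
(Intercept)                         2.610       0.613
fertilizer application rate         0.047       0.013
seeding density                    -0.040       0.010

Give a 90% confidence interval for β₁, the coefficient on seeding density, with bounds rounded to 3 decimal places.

(-0.057, -0.023)

Read off: b = -0.040, SE = 0.010 for seeding density.
df = n − k − 1 = 89 − 2 − 1 = 86.
t* = t_{0.05, 86} = 1.662765.
Margin = t* × SE = 1.662765 × 0.010 = 0.01663.
CI: -0.040 ± 0.01663 → (-0.057, -0.023).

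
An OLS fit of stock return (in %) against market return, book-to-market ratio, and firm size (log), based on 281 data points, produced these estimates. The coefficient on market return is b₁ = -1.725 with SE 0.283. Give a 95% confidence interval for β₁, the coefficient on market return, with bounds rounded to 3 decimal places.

df = n − k − 1 = 281 − 3 − 1 = 277.
t* = t_{0.025, 277} = 1.968565.
Margin = t* × SE = 1.968565 × 0.283 = 0.55710.
CI: -1.725 ± 0.55710 → (-2.282, -1.168).
With 95% confidence, each one-unit increase in market return is associated with a change of between -2.282 and -1.168 % in stock return, holding the other predictors fixed.

(-2.282, -1.168)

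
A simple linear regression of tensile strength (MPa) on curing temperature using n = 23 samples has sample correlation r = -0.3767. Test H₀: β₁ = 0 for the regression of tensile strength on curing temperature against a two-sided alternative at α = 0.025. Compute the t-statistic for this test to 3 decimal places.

t = -1.864

t = r·√(n − 2)/√(1 − r²) = -0.3767·√21/√0.858097 = -1.864.
df = n − 2 = 21.
Two-sided p ≈ 0.0764, which is ≥ 0.025, so fail to reject H₀.
The data do not give significant evidence of a linear association between curing temperature and tensile strength.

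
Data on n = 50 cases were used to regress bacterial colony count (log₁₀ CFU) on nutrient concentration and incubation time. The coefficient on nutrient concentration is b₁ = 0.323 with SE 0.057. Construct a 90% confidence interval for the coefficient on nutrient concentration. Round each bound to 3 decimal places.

(0.227, 0.419)

df = n − k − 1 = 50 − 2 − 1 = 47.
t* = t_{0.05, 47} = 1.677927.
Margin = t* × SE = 1.677927 × 0.057 = 0.09564.
CI: 0.323 ± 0.09564 → (0.227, 0.419).
With 90% confidence, each one-unit increase in nutrient concentration is associated with a change of between 0.227 and 0.419 log₁₀ CFU in bacterial colony count, holding the other predictors fixed.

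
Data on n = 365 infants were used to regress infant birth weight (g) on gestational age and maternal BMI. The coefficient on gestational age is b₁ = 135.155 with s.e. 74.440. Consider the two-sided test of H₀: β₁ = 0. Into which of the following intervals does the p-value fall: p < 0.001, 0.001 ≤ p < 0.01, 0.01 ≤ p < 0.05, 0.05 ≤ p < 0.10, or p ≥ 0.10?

t = 135.155 / 74.440 = 1.816.
df = n − k − 1 = 365 − 2 − 1 = 362.
Two-sided p = 2·P(T_{362} > |t|) ≈ 0.0703.
So 0.05 ≤ p < 0.10.

0.05 ≤ p < 0.10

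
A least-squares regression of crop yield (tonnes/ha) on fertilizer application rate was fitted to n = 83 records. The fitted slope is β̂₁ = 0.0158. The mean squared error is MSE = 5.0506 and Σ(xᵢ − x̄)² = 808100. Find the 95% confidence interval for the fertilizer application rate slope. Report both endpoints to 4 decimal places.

(0.0108, 0.0208)

SE(β̂₁) = √(MSE/Sₓₓ) = √(5.0506/808100) = 0.00249999.
df = n − 2 = 81.
t* = t_{0.025, 81} = 1.989686.
Margin = t* × SE = 1.989686 × 0.00249999 = 0.004974.
CI: 0.0158 ± 0.004974 → (0.0108, 0.0208).
With 95% confidence, each one-unit increase in fertilizer application rate is associated with a change of between 0.0108 and 0.0208 tonnes/ha in crop yield.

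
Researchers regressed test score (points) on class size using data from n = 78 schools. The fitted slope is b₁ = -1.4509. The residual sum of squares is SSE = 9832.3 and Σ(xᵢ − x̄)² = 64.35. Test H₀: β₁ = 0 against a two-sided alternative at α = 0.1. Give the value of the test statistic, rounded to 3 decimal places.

MSE = SSE/(n − 2) = 9832.3/76 = 129.372.
SE(b₁) = √(MSE/Sₓₓ) = √(129.372/64.35) = 1.4179.
t = -1.4509 / 1.4179 = -1.023.
df = n − 2 = 76.
Two-sided p ≈ 0.3094, which is ≥ 0.1, so fail to reject H₀.
The data do not give significant evidence of an association between class size and test score.

t = -1.023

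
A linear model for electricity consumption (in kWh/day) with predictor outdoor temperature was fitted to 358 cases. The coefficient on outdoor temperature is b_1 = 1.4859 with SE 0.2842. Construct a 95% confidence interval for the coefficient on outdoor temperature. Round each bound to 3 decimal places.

df = n − 2 = 358 − 2 = 356.
t* = t_{0.025, 356} = 1.96665.
Margin = t* × SE = 1.96665 × 0.2842 = 0.55892.
CI: 1.4859 ± 0.55892 → (0.927, 2.045).
With 95% confidence, each one-unit increase in outdoor temperature is associated with a change of between 0.927 and 2.045 kWh/day in electricity consumption.

(0.927, 2.045)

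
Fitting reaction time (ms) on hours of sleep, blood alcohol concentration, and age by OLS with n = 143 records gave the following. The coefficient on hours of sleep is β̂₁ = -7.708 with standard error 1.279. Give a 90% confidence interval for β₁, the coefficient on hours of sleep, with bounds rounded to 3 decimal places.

(-9.826, -5.590)

df = n − k − 1 = 143 − 3 − 1 = 139.
t* = t_{0.05, 139} = 1.65589.
Margin = t* × SE = 1.65589 × 1.279 = 2.11788.
CI: -7.708 ± 2.11788 → (-9.826, -5.590).
With 90% confidence, each one-unit increase in hours of sleep is associated with a change of between -9.826 and -5.590 ms in reaction time, holding the other predictors fixed.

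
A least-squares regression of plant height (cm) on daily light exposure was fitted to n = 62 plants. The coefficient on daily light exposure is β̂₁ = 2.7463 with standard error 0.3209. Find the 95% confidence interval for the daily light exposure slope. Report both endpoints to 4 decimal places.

(2.1044, 3.3882)

df = n − 2 = 62 − 2 = 60.
t* = t_{0.025, 60} = 2.000298.
Margin = t* × SE = 2.000298 × 0.3209 = 0.641896.
CI: 2.7463 ± 0.641896 → (2.1044, 3.3882).
With 95% confidence, each one-unit increase in daily light exposure is associated with a change of between 2.1044 and 3.3882 cm in plant height.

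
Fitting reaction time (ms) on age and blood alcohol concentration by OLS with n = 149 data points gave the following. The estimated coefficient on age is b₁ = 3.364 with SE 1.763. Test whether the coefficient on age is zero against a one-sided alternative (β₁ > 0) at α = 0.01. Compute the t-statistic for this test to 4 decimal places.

t = 1.9081

H₀: β₁ = 0 vs H₁: β₁ > 0.
t = (b₁ − β₁⁰)/SE = 3.364 / 1.763 = 1.9081.
df = n − k − 1 = 149 − 2 − 1 = 146.
One-sided p ≈ 0.0292, which is ≥ 0.01, so fail to reject H₀.
The data do not give significant evidence that the true slope on age is positive, holding the other predictors fixed.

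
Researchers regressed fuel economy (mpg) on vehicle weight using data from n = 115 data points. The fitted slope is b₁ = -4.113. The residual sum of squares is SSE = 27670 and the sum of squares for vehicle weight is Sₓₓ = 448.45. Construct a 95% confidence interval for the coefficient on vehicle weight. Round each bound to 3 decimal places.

(-5.577, -2.649)

MSE = SSE/(n − 2) = 27670/113 = 244.867.
SE(b₁) = √(MSE/Sₓₓ) = √(244.867/448.45) = 0.738939.
df = n − 2 = 113.
t* = t_{0.025, 113} = 1.98118.
Margin = t* × SE = 1.98118 × 0.738939 = 1.46397.
CI: -4.113 ± 1.46397 → (-5.577, -2.649).
With 95% confidence, each one-unit increase in vehicle weight is associated with a change of between -5.577 and -2.649 mpg in fuel economy.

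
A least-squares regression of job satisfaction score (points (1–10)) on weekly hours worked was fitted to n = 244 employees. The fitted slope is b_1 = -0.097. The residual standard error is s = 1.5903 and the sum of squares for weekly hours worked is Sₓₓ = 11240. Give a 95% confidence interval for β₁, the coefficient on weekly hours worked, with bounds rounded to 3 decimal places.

(-0.127, -0.067)

SE(b_1) = s/√Sₓₓ = 1.5903/√11240 = 0.0150002.
df = n − 2 = 242.
t* = t_{0.025, 242} = 1.969815.
Margin = t* × SE = 1.969815 × 0.0150002 = 0.02955.
CI: -0.097 ± 0.02955 → (-0.127, -0.067).
With 95% confidence, each one-unit increase in weekly hours worked is associated with a change of between -0.127 and -0.067 points (1–10) in job satisfaction score.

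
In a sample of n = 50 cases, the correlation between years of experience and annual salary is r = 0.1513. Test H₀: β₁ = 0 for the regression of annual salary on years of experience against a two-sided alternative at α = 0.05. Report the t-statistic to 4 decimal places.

t = r·√(n − 2)/√(1 − r²) = 0.1513·√48/√0.977108 = 1.0604.
df = n − 2 = 48.
Two-sided p ≈ 0.2942, which is ≥ 0.05, so fail to reject H₀.
The data do not give significant evidence of a linear association between years of experience and annual salary.

t = 1.0604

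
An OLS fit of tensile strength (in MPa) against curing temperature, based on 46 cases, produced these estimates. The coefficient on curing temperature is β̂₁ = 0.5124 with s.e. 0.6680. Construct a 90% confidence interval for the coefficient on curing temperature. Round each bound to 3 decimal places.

(-0.610, 1.635)

df = n − 2 = 46 − 2 = 44.
t* = t_{0.05, 44} = 1.68023.
Margin = t* × SE = 1.68023 × 0.6680 = 1.12239.
CI: 0.5124 ± 1.12239 → (-0.610, 1.635).
With 90% confidence, each one-unit increase in curing temperature is associated with a change of between -0.610 and 1.635 MPa in tensile strength.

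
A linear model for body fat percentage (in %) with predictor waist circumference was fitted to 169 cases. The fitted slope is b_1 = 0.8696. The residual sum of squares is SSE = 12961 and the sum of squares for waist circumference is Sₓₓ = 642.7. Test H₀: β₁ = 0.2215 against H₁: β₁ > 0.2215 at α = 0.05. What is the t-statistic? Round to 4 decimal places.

t = 1.8650

MSE = SSE/(n − 2) = 12961/167 = 77.6108.
SE(b_1) = √(MSE/Sₓₓ) = √(77.6108/642.7) = 0.347502.
t = (0.8696 − 0.2215) / 0.347502 = 1.8650.
df = n − 2 = 167.
One-sided p ≈ 0.0320, which is < 0.05, so reject H₀.
There is evidence that the true slope on waist circumference exceeds 0.2215 % per unit.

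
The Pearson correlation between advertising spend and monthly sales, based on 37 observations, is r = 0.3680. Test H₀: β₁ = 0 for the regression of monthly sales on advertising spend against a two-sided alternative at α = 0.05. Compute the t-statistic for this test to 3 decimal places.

t = 2.341

t = r·√(n − 2)/√(1 − r²) = 0.3680·√35/√0.864576 = 2.341.
df = n − 2 = 35.
Two-sided p ≈ 0.0250, which is < 0.05, so reject H₀.
There is evidence of a linear association between advertising spend and monthly sales.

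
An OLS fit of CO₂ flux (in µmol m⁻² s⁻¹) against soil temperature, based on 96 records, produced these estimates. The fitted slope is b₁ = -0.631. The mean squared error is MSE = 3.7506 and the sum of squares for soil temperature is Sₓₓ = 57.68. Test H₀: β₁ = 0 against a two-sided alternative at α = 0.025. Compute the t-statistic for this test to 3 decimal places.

SE(b₁) = √(MSE/Sₓₓ) = √(3.7506/57.68) = 0.254999.
t = -0.631 / 0.254999 = -2.475.
df = n − 2 = 94.
Two-sided p ≈ 0.0151, which is < 0.025, so reject H₀.
There is evidence that soil temperature is associated with CO₂ flux.

t = -2.475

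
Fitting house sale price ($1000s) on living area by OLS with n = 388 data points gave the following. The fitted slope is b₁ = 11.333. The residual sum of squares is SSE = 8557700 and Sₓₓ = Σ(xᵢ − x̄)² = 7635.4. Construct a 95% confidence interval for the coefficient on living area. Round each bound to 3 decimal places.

MSE = SSE/(n − 2) = 8557700/386 = 22170.2.
SE(b₁) = √(MSE/Sₓₓ) = √(22170.2/7635.4) = 1.704.
df = n − 2 = 386.
t* = t_{0.025, 386} = 1.966129.
Margin = t* × SE = 1.966129 × 1.704 = 3.35028.
CI: 11.333 ± 3.35028 → (7.983, 14.683).
With 95% confidence, each one-unit increase in living area is associated with a change of between 7.983 and 14.683 $1000s in house sale price.

(7.983, 14.683)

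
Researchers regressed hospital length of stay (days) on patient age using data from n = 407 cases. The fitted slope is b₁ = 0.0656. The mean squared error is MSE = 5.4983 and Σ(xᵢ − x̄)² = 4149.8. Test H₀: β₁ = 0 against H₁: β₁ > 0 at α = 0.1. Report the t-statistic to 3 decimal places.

t = 1.802

SE(b₁) = √(MSE/Sₓₓ) = √(5.4983/4149.8) = 0.0363999.
t = 0.0656 / 0.0363999 = 1.802.
df = n − 2 = 405.
One-sided p ≈ 0.0361, which is < 0.1, so reject H₀.
There is evidence that the true slope on patient age is positive.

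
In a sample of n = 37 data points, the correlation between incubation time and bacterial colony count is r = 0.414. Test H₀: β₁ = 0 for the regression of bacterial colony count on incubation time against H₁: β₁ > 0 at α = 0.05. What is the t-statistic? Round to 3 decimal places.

t = r·√(n − 2)/√(1 − r²) = 0.414·√35/√0.828604 = 2.691.
df = n − 2 = 35.
One-sided p ≈ 0.0054, which is < 0.05, so reject H₀.
There is evidence of a linear association between incubation time and bacterial colony count.

t = 2.691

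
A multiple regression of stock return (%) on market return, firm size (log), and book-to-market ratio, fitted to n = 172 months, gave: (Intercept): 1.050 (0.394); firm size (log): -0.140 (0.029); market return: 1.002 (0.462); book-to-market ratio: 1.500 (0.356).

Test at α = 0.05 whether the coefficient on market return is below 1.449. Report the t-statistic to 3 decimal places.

Read off: b = 1.002, SE = 0.462 for market return.
H₀: β₁ = 1.449 vs H₁: β₁ < 1.449.
t = (1.002 − 1.449) / 0.462 = -0.968.
df = n − k − 1 = 172 − 3 − 1 = 168.
One-sided p ≈ 0.1673, which is ≥ 0.05, so fail to reject H₀.
The data do not give significant evidence that the true slope on market return is below 1.449 % per unit, holding the other predictors fixed.

t = -0.968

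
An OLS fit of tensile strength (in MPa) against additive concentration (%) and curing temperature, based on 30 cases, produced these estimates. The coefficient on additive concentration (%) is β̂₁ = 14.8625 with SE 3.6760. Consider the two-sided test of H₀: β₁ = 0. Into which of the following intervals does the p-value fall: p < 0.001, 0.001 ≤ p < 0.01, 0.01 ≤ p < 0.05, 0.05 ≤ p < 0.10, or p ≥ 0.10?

p < 0.001

t = 14.8625 / 3.6760 = 4.043.
df = n − k − 1 = 30 − 2 − 1 = 27.
Two-sided p = 2·P(T_{27} > |t|) ≈ 0.0004.
So p < 0.001.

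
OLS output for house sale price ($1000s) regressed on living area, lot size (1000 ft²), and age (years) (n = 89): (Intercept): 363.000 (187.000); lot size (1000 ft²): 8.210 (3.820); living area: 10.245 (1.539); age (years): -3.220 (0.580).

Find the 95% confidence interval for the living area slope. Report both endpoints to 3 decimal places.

Read off: b = 10.245, SE = 1.539 for living area.
df = n − k − 1 = 89 − 3 − 1 = 85.
t* = t_{0.025, 85} = 1.988268.
Margin = t* × SE = 1.988268 × 1.539 = 3.05994.
CI: 10.245 ± 3.05994 → (7.185, 13.305).

(7.185, 13.305)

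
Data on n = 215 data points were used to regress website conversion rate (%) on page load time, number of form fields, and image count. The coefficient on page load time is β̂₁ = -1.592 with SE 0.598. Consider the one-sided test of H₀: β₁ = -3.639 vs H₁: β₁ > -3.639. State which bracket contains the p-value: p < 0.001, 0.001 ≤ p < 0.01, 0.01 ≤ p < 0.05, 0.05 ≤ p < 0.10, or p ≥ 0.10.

p < 0.001

t = (-1.592 − (-3.639)) / 0.598 = 3.423.
df = n − k − 1 = 215 − 3 − 1 = 211.
One-sided p = P(T_{211} > t) ≈ 0.0004.
So p < 0.001.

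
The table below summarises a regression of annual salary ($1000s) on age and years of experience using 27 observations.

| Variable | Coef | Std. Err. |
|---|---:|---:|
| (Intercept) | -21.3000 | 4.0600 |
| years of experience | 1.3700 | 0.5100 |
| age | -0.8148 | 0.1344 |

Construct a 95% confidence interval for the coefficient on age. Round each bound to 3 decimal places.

Read off: b = -0.8148, SE = 0.1344 for age.
df = n − k − 1 = 27 − 2 − 1 = 24.
t* = t_{0.025, 24} = 2.063899.
Margin = t* × SE = 2.063899 × 0.1344 = 0.27739.
CI: -0.8148 ± 0.27739 → (-1.092, -0.537).

(-1.092, -0.537)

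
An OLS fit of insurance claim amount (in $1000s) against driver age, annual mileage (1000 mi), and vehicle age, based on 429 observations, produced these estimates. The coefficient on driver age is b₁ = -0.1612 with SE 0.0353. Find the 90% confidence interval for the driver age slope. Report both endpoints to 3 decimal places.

(-0.219, -0.103)

df = n − k − 1 = 429 − 3 − 1 = 425.
t* = t_{0.05, 425} = 1.648447.
Margin = t* × SE = 1.648447 × 0.0353 = 0.05819.
CI: -0.1612 ± 0.05819 → (-0.219, -0.103).
With 90% confidence, each one-unit increase in driver age is associated with a change of between -0.219 and -0.103 $1000s in insurance claim amount, holding the other predictors fixed.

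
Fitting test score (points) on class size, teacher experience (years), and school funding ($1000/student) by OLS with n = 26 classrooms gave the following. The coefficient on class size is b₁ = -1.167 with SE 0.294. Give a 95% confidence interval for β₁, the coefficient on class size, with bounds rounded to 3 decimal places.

df = n − k − 1 = 26 − 3 − 1 = 22.
t* = t_{0.025, 22} = 2.073873.
Margin = t* × SE = 2.073873 × 0.294 = 0.60972.
CI: -1.167 ± 0.60972 → (-1.777, -0.557).
With 95% confidence, each one-unit increase in class size is associated with a change of between -1.777 and -0.557 points in test score, holding the other predictors fixed.

(-1.777, -0.557)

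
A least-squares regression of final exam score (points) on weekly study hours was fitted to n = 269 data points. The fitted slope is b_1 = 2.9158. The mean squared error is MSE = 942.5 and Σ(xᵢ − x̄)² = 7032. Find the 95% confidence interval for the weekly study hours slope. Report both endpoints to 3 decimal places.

(2.195, 3.637)

SE(b_1) = √(MSE/Sₓₓ) = √(942.5/7032) = 0.366101.
df = n − 2 = 267.
t* = t_{0.025, 267} = 1.968889.
Margin = t* × SE = 1.968889 × 0.366101 = 0.72081.
CI: 2.9158 ± 0.72081 → (2.195, 3.637).
With 95% confidence, each one-unit increase in weekly study hours is associated with a change of between 2.195 and 3.637 points in final exam score.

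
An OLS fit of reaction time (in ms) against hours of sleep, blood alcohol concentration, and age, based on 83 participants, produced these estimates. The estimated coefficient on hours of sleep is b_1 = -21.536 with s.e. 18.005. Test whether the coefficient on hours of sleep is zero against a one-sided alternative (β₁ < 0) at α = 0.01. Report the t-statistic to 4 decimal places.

H₀: β₁ = 0 vs H₁: β₁ < 0.
t = (b_1 − β₁⁰)/SE = -21.536 / 18.005 = -1.1961.
df = n − k − 1 = 83 − 3 − 1 = 79.
One-sided p ≈ 0.1176, which is ≥ 0.01, so fail to reject H₀.
The data do not give significant evidence that the true slope on hours of sleep is negative, holding the other predictors fixed.

t = -1.1961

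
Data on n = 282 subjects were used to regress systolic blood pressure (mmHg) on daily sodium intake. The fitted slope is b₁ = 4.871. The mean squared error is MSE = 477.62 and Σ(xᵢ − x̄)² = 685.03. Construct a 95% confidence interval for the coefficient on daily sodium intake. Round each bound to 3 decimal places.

(3.227, 6.515)

SE(b₁) = √(MSE/Sₓₓ) = √(477.62/685.03) = 0.835.
df = n − 2 = 280.
t* = t_{0.025, 280} = 1.968472.
Margin = t* × SE = 1.968472 × 0.835 = 1.64367.
CI: 4.871 ± 1.64367 → (3.227, 6.515).
With 95% confidence, each one-unit increase in daily sodium intake is associated with a change of between 3.227 and 6.515 mmHg in systolic blood pressure.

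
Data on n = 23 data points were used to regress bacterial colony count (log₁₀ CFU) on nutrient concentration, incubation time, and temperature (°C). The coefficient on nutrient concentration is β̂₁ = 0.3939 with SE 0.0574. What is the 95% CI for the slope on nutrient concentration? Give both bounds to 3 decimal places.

df = n − k − 1 = 23 − 3 − 1 = 19.
t* = t_{0.025, 19} = 2.093024.
Margin = t* × SE = 2.093024 × 0.0574 = 0.12014.
CI: 0.3939 ± 0.12014 → (0.274, 0.514).
With 95% confidence, each one-unit increase in nutrient concentration is associated with a change of between 0.274 and 0.514 log₁₀ CFU in bacterial colony count, holding the other predictors fixed.

(0.274, 0.514)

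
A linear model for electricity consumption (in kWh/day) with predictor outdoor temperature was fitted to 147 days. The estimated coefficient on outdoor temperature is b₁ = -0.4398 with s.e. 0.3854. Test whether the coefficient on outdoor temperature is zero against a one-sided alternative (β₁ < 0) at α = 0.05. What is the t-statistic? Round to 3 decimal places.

H₀: β₁ = 0 vs H₁: β₁ < 0.
t = (b₁ − β₁⁰)/SE = -0.4398 / 0.3854 = -1.141.
df = n − 2 = 147 − 2 = 145.
One-sided p ≈ 0.1278, which is ≥ 0.05, so fail to reject H₀.
The data do not give significant evidence that the true slope on outdoor temperature is negative.

t = -1.141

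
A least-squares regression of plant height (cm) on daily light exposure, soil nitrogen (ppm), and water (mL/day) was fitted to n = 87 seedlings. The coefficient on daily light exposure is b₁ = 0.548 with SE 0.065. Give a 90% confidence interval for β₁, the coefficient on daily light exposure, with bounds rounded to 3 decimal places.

(0.440, 0.656)

df = n − k − 1 = 87 − 3 − 1 = 83.
t* = t_{0.05, 83} = 1.66342.
Margin = t* × SE = 1.66342 × 0.065 = 0.10812.
CI: 0.548 ± 0.10812 → (0.440, 0.656).
With 90% confidence, each one-unit increase in daily light exposure is associated with a change of between 0.440 and 0.656 cm in plant height, holding the other predictors fixed.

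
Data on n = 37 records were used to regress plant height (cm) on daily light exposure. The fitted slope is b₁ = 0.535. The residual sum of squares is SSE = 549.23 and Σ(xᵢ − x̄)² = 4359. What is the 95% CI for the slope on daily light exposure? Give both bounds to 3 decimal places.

MSE = SSE/(n − 2) = 549.23/35 = 15.6923.
SE(b₁) = √(MSE/Sₓₓ) = √(15.6923/4359) = 0.0599998.
df = n − 2 = 35.
t* = t_{0.025, 35} = 2.030108.
Margin = t* × SE = 2.030108 × 0.0599998 = 0.12181.
CI: 0.535 ± 0.12181 → (0.413, 0.657).
With 95% confidence, each one-unit increase in daily light exposure is associated with a change of between 0.413 and 0.657 cm in plant height.

(0.413, 0.657)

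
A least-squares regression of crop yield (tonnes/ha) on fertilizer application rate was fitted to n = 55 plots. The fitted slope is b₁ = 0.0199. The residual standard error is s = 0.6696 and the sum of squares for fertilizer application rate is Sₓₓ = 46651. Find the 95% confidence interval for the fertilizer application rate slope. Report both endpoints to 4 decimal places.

SE(b₁) = s/√Sₓₓ = 0.6696/√46651 = 0.00310017.
df = n − 2 = 53.
t* = t_{0.025, 53} = 2.005746.
Margin = t* × SE = 2.005746 × 0.00310017 = 0.006218.
CI: 0.0199 ± 0.006218 → (0.0137, 0.0261).
With 95% confidence, each one-unit increase in fertilizer application rate is associated with a change of between 0.0137 and 0.0261 tonnes/ha in crop yield.

(0.0137, 0.0261)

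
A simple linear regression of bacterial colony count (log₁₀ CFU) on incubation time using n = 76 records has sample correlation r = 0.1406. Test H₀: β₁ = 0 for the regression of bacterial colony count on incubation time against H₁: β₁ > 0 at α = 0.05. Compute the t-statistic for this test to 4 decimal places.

t = 1.2216

t = r·√(n − 2)/√(1 − r²) = 0.1406·√74/√0.980232 = 1.2216.
df = n − 2 = 74.
One-sided p ≈ 0.1129, which is ≥ 0.05, so fail to reject H₀.
The data do not give significant evidence of a linear association between incubation time and bacterial colony count.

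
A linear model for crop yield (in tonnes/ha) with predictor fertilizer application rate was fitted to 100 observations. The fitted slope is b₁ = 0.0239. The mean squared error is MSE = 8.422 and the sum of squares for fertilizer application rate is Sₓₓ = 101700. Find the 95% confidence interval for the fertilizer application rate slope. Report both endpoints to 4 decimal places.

SE(b₁) = √(MSE/Sₓₓ) = √(8.422/101700) = 0.00910012.
df = n − 2 = 98.
t* = t_{0.025, 98} = 1.984467.
Margin = t* × SE = 1.984467 × 0.00910012 = 0.018059.
CI: 0.0239 ± 0.018059 → (0.0058, 0.0420).
With 95% confidence, each one-unit increase in fertilizer application rate is associated with a change of between 0.0058 and 0.0420 tonnes/ha in crop yield.

(0.0058, 0.0420)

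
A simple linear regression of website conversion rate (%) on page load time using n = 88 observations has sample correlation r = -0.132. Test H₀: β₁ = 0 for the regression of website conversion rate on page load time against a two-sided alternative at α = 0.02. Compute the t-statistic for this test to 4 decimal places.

t = r·√(n − 2)/√(1 − r²) = -0.132·√86/√0.982576 = -1.2349.
df = n − 2 = 86.
Two-sided p ≈ 0.2202, which is ≥ 0.02, so fail to reject H₀.
The data do not give significant evidence of a linear association between page load time and website conversion rate.

t = -1.2349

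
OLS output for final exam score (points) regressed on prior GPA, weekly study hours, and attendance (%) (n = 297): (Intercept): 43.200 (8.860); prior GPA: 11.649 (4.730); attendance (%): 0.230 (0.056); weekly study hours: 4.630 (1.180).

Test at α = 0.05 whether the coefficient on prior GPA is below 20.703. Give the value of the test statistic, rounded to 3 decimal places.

Read off: b = 11.649, SE = 4.730 for prior GPA.
H₀: β₁ = 20.703 vs H₁: β₁ < 20.703.
t = (11.649 − 20.703) / 4.730 = -1.914.
df = n − k − 1 = 297 − 3 − 1 = 293.
One-sided p ≈ 0.0283, which is < 0.05, so reject H₀.
There is evidence that the true slope on prior GPA is below 20.703 points per unit, holding the other predictors fixed.

t = -1.914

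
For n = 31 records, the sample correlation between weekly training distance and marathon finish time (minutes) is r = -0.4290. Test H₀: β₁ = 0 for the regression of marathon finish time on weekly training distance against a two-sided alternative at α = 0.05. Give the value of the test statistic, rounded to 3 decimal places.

t = r·√(n − 2)/√(1 − r²) = -0.4290·√29/√0.815959 = -2.558.
df = n − 2 = 29.
Two-sided p ≈ 0.0160, which is < 0.05, so reject H₀.
There is evidence of a linear association between weekly training distance and marathon finish time.

t = -2.558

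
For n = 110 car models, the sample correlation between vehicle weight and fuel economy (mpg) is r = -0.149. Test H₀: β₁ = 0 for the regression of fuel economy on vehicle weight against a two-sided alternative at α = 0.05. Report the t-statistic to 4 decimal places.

t = r·√(n − 2)/√(1 − r²) = -0.149·√108/√0.977799 = -1.5659.
df = n − 2 = 108.
Two-sided p ≈ 0.1203, which is ≥ 0.05, so fail to reject H₀.
The data do not give significant evidence of a linear association between vehicle weight and fuel economy.

t = -1.5659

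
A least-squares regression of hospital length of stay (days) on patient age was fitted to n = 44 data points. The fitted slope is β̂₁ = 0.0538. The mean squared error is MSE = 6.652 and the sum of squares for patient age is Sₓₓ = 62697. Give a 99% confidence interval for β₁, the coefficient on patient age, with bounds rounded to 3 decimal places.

(0.026, 0.082)

SE(β̂₁) = √(MSE/Sₓₓ) = √(6.652/62697) = 0.0103004.
df = n − 2 = 42.
t* = t_{0.005, 42} = 2.698066.
Margin = t* × SE = 2.698066 × 0.0103004 = 0.02779.
CI: 0.0538 ± 0.02779 → (0.026, 0.082).
With 99% confidence, each one-unit increase in patient age is associated with a change of between 0.026 and 0.082 days in hospital length of stay.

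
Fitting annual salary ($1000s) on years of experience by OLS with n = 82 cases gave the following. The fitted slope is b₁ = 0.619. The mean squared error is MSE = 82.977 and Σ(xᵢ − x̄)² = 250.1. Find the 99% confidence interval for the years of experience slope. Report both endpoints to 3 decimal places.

(-0.901, 2.139)

SE(b₁) = √(MSE/Sₓₓ) = √(82.977/250.1) = 0.575999.
df = n − 2 = 80.
t* = t_{0.005, 80} = 2.638691.
Margin = t* × SE = 2.638691 × 0.575999 = 1.51988.
CI: 0.619 ± 1.51988 → (-0.901, 2.139).
With 99% confidence, each one-unit increase in years of experience is associated with a change of between -0.901 and 2.139 $1000s in annual salary.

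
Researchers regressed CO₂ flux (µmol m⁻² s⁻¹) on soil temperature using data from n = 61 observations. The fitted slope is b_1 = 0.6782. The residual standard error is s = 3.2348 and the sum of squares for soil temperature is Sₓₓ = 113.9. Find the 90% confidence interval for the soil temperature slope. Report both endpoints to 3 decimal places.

SE(b_1) = s/√Sₓₓ = 3.2348/√113.9 = 0.3031.
df = n − 2 = 59.
t* = t_{0.05, 59} = 1.671093.
Margin = t* × SE = 1.671093 × 0.3031 = 0.50651.
CI: 0.6782 ± 0.50651 → (0.172, 1.185).
With 90% confidence, each one-unit increase in soil temperature is associated with a change of between 0.172 and 1.185 µmol m⁻² s⁻¹ in CO₂ flux.

(0.172, 1.185)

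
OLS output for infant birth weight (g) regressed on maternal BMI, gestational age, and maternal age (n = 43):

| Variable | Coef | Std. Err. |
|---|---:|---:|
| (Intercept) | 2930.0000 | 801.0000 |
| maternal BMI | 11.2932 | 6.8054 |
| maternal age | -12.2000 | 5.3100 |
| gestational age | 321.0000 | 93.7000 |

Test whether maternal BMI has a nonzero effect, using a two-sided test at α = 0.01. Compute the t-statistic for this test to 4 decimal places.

t = 1.6594

Read off: b = 11.2932, SE = 6.8054 for maternal BMI.
H₀: β₁ = 0 vs H₁: β₁ ≠ 0.
t = 11.2932 / 6.8054 = 1.6594.
df = n − k − 1 = 43 − 3 − 1 = 39.
Two-sided p ≈ 0.1050, which is ≥ 0.01, so fail to reject H₀.
The data do not give significant evidence of an association between maternal BMI and infant birth weight, after adjusting for the other predictors.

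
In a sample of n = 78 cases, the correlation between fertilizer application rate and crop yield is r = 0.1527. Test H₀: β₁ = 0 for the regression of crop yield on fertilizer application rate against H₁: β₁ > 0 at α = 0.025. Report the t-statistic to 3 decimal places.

t = r·√(n − 2)/√(1 − r²) = 0.1527·√76/√0.976683 = 1.347.
df = n − 2 = 76.
One-sided p ≈ 0.0910, which is ≥ 0.025, so fail to reject H₀.
The data do not give significant evidence of a linear association between fertilizer application rate and crop yield.

t = 1.347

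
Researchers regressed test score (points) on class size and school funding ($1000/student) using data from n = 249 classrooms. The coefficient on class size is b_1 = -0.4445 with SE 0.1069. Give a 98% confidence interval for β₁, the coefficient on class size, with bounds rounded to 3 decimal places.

(-0.695, -0.194)

df = n − k − 1 = 249 − 2 − 1 = 246.
t* = t_{0.01, 246} = 2.341602.
Margin = t* × SE = 2.341602 × 0.1069 = 0.25032.
CI: -0.4445 ± 0.25032 → (-0.695, -0.194).
With 98% confidence, each one-unit increase in class size is associated with a change of between -0.695 and -0.194 points in test score, holding the other predictors fixed.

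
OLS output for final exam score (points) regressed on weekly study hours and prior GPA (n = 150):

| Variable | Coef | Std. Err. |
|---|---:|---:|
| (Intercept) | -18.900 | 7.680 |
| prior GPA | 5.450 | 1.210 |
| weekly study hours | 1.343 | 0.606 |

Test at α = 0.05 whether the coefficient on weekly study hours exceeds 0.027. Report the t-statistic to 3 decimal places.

Read off: b = 1.343, SE = 0.606 for weekly study hours.
H₀: β₁ = 0.027 vs H₁: β₁ > 0.027.
t = (1.343 − 0.027) / 0.606 = 2.172.
df = n − k − 1 = 150 − 2 − 1 = 147.
One-sided p ≈ 0.0157, which is < 0.05, so reject H₀.
There is evidence that the true slope on weekly study hours exceeds 0.027 points per unit, holding the other predictors fixed.

t = 2.172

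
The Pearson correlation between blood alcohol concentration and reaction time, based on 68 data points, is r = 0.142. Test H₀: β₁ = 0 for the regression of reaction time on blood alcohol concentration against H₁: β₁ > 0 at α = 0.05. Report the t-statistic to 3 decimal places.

t = r·√(n − 2)/√(1 − r²) = 0.142·√66/√0.979836 = 1.165.
df = n − 2 = 66.
One-sided p ≈ 0.1240, which is ≥ 0.05, so fail to reject H₀.
The data do not give significant evidence of a linear association between blood alcohol concentration and reaction time.

t = 1.165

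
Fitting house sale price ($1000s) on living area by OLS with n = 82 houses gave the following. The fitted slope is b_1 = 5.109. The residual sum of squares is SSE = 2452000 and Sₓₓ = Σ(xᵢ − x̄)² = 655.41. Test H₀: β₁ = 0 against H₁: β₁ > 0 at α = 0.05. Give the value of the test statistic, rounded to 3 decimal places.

t = 0.747

MSE = SSE/(n − 2) = 2452000/80 = 30650.
SE(b_1) = √(MSE/Sₓₓ) = √(30650/655.41) = 6.83847.
t = 5.109 / 6.83847 = 0.747.
df = n − 2 = 80.
One-sided p ≈ 0.2286, which is ≥ 0.05, so fail to reject H₀.
The data do not give significant evidence that the true slope on living area is positive.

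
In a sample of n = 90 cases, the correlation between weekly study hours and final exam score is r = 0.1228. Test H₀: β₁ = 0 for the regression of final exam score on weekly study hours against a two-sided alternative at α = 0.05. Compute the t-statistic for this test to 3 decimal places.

t = r·√(n − 2)/√(1 − r²) = 0.1228·√88/√0.98492 = 1.161.
df = n − 2 = 88.
Two-sided p ≈ 0.2489, which is ≥ 0.05, so fail to reject H₀.
The data do not give significant evidence of a linear association between weekly study hours and final exam score.

t = 1.161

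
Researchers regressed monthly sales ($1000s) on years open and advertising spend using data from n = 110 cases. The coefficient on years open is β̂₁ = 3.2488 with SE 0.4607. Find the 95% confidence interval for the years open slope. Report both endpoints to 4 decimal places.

df = n − k − 1 = 110 − 2 − 1 = 107.
t* = t_{0.025, 107} = 1.982383.
Margin = t* × SE = 1.982383 × 0.4607 = 0.913284.
CI: 3.2488 ± 0.913284 → (2.3355, 4.1621).
With 95% confidence, each one-unit increase in years open is associated with a change of between 2.3355 and 4.1621 $1000s in monthly sales, holding the other predictors fixed.

(2.3355, 4.1621)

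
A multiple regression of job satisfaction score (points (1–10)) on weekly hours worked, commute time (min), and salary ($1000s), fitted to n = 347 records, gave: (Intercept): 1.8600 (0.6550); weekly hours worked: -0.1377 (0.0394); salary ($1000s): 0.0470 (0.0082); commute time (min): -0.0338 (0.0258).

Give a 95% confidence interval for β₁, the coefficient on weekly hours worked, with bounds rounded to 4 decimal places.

(-0.2152, -0.0602)

Read off: b = -0.1377, SE = 0.0394 for weekly hours worked.
df = n − k − 1 = 347 − 3 − 1 = 343.
t* = t_{0.025, 343} = 1.966904.
Margin = t* × SE = 1.966904 × 0.0394 = 0.077496.
CI: -0.1377 ± 0.077496 → (-0.2152, -0.0602).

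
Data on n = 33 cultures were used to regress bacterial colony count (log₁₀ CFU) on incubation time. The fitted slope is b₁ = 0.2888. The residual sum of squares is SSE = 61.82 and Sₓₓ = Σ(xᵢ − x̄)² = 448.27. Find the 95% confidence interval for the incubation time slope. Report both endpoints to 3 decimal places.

MSE = SSE/(n − 2) = 61.82/31 = 1.99419.
SE(b₁) = √(MSE/Sₓₓ) = √(1.99419/448.27) = 0.0666982.
df = n − 2 = 31.
t* = t_{0.025, 31} = 2.039513.
Margin = t* × SE = 2.039513 × 0.0666982 = 0.13603.
CI: 0.2888 ± 0.13603 → (0.153, 0.425).
With 95% confidence, each one-unit increase in incubation time is associated with a change of between 0.153 and 0.425 log₁₀ CFU in bacterial colony count.

(0.153, 0.425)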